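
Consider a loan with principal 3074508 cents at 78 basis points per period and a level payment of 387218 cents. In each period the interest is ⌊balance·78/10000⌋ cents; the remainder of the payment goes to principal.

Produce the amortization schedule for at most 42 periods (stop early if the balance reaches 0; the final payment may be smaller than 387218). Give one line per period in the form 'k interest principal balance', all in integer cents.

1 23981 363237 2711271
2 21147 366071 2345200
3 18292 368926 1976274
4 15414 371804 1604470
5 12514 374704 1229766
6 9592 377626 852140
7 6646 380572 471568
8 3678 383540 88028
9 686 88028 0

1. interest=⌊3074508·78/10000⌋=23981; principal=387218-23981=363237; balance=3074508-363237=2711271
2. interest=⌊2711271·78/10000⌋=21147; principal=387218-21147=366071; balance=2711271-366071=2345200
3. interest=⌊2345200·78/10000⌋=18292; principal=387218-18292=368926; balance=2345200-368926=1976274
4. interest=⌊1976274·78/10000⌋=15414; principal=387218-15414=371804; balance=1976274-371804=1604470
5. interest=⌊1604470·78/10000⌋=12514; principal=387218-12514=374704; balance=1604470-374704=1229766
6. interest=⌊1229766·78/10000⌋=9592; principal=387218-9592=377626; balance=1229766-377626=852140
7. interest=⌊852140·78/10000⌋=6646; principal=387218-6646=380572; balance=852140-380572=471568
8. interest=⌊471568·78/10000⌋=3678; principal=387218-3678=383540; balance=471568-383540=88028
9. interest=⌊88028·78/10000⌋=686; principal=min(387218-686,88028)=88028; balance=88028-88028=0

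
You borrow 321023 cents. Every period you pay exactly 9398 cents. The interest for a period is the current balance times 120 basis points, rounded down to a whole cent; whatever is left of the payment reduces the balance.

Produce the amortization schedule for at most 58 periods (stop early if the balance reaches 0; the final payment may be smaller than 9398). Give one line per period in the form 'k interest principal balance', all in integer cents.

1 3852 5546 315477
2 3785 5613 309864
3 3718 5680 304184
4 3650 5748 298436
5 3581 5817 292619
6 3511 5887 286732
7 3440 5958 280774
8 3369 6029 274745
9 3296 6102 268643
10 3223 6175 262468
11 3149 6249 256219
12 3074 6324 249895
13 2998 6400 243495
14 2921 6477 237018
15 2844 6554 230464
16 2765 6633 223831
17 2685 6713 217118
18 2605 6793 210325
19 2523 6875 203450
20 2441 6957 196493
21 2357 7041 189452
22 2273 7125 182327
23 2187 7211 175116
24 2101 7297 167819
25 2013 7385 160434
26 1925 7473 152961
27 1835 7563 145398
28 1744 7654 137744
29 1652 7746 129998
30 1559 7839 122159
31 1465 7933 114226
32 1370 8028 106198
33 1274 8124 98074
34 1176 8222 89852
35 1078 8320 81532
36 978 8420 73112
37 877 8521 64591
38 775 8623 55968
39 671 8727 47241
40 566 8832 38409
41 460 8938 29471
42 353 9045 20426
43 245 9153 11273
44 135 9263 2010
45 24 2010 0

1. interest=⌊321023·120/10000⌋=3852; principal=9398-3852=5546; balance=321023-5546=315477
2. interest=⌊315477·120/10000⌋=3785; principal=9398-3785=5613; balance=315477-5613=309864
3. interest=⌊309864·120/10000⌋=3718; principal=9398-3718=5680; balance=309864-5680=304184
4. interest=⌊304184·120/10000⌋=3650; principal=9398-3650=5748; balance=304184-5748=298436
5. interest=⌊298436·120/10000⌋=3581; principal=9398-3581=5817; balance=298436-5817=292619
6. interest=⌊292619·120/10000⌋=3511; principal=9398-3511=5887; balance=292619-5887=286732
7. interest=⌊286732·120/10000⌋=3440; principal=9398-3440=5958; balance=286732-5958=280774
8. interest=⌊280774·120/10000⌋=3369; principal=9398-3369=6029; balance=280774-6029=274745
9. interest=⌊274745·120/10000⌋=3296; principal=9398-3296=6102; balance=274745-6102=268643
10. interest=⌊268643·120/10000⌋=3223; principal=9398-3223=6175; balance=268643-6175=262468
11. interest=⌊262468·120/10000⌋=3149; principal=9398-3149=6249; balance=262468-6249=256219
12. interest=⌊256219·120/10000⌋=3074; principal=9398-3074=6324; balance=256219-6324=249895
13. interest=⌊249895·120/10000⌋=2998; principal=9398-2998=6400; balance=249895-6400=243495
14. interest=⌊243495·120/10000⌋=2921; principal=9398-2921=6477; balance=243495-6477=237018
15. interest=⌊237018·120/10000⌋=2844; principal=9398-2844=6554; balance=237018-6554=230464
16. interest=⌊230464·120/10000⌋=2765; principal=9398-2765=6633; balance=230464-6633=223831
17. interest=⌊223831·120/10000⌋=2685; principal=9398-2685=6713; balance=223831-6713=217118
18. interest=⌊217118·120/10000⌋=2605; principal=9398-2605=6793; balance=217118-6793=210325
19. interest=⌊210325·120/10000⌋=2523; principal=9398-2523=6875; balance=210325-6875=203450
20. interest=⌊203450·120/10000⌋=2441; principal=9398-2441=6957; balance=203450-6957=196493
21. interest=⌊196493·120/10000⌋=2357; principal=9398-2357=7041; balance=196493-7041=189452
22. interest=⌊189452·120/10000⌋=2273; principal=9398-2273=7125; balance=189452-7125=182327
23. interest=⌊182327·120/10000⌋=2187; principal=9398-2187=7211; balance=182327-7211=175116
24. interest=⌊175116·120/10000⌋=2101; principal=9398-2101=7297; balance=175116-7297=167819
25. interest=⌊167819·120/10000⌋=2013; principal=9398-2013=7385; balance=167819-7385=160434
26. interest=⌊160434·120/10000⌋=1925; principal=9398-1925=7473; balance=160434-7473=152961
27. interest=⌊152961·120/10000⌋=1835; principal=9398-1835=7563; balance=152961-7563=145398
28. interest=⌊145398·120/10000⌋=1744; principal=9398-1744=7654; balance=145398-7654=137744
29. interest=⌊137744·120/10000⌋=1652; principal=9398-1652=7746; balance=137744-7746=129998
30. interest=⌊129998·120/10000⌋=1559; principal=9398-1559=7839; balance=129998-7839=122159
31. interest=⌊122159·120/10000⌋=1465; principal=9398-1465=7933; balance=122159-7933=114226
32. interest=⌊114226·120/10000⌋=1370; principal=9398-1370=8028; balance=114226-8028=106198
33. interest=⌊106198·120/10000⌋=1274; principal=9398-1274=8124; balance=106198-8124=98074
34. interest=⌊98074·120/10000⌋=1176; principal=9398-1176=8222; balance=98074-8222=89852
35. interest=⌊89852·120/10000⌋=1078; principal=9398-1078=8320; balance=89852-8320=81532
36. interest=⌊81532·120/10000⌋=978; principal=9398-978=8420; balance=81532-8420=73112
37. interest=⌊73112·120/10000⌋=877; principal=9398-877=8521; balance=73112-8521=64591
38. interest=⌊64591·120/10000⌋=775; principal=9398-775=8623; balance=64591-8623=55968
39. interest=⌊55968·120/10000⌋=671; principal=9398-671=8727; balance=55968-8727=47241
40. interest=⌊47241·120/10000⌋=566; principal=9398-566=8832; balance=47241-8832=38409
41. interest=⌊38409·120/10000⌋=460; principal=9398-460=8938; balance=38409-8938=29471
42. interest=⌊29471·120/10000⌋=353; principal=9398-353=9045; balance=29471-9045=20426
43. interest=⌊20426·120/10000⌋=245; principal=9398-245=9153; balance=20426-9153=11273
44. interest=⌊11273·120/10000⌋=135; principal=9398-135=9263; balance=11273-9263=2010
45. interest=⌊2010·120/10000⌋=24; principal=min(9398-24,2010)=2010; balance=2010-2010=0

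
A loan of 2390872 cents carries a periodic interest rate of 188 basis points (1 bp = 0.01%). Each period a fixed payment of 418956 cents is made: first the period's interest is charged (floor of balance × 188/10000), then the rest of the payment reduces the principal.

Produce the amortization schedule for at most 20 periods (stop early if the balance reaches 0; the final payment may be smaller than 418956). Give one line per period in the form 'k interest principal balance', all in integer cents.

1 44948 374008 2016864
2 37917 381039 1635825
3 30753 388203 1247622
4 23455 395501 852121
5 16019 402937 449184
6 8444 410512 38672
7 727 38672 0

1. interest=⌊2390872·188/10000⌋=44948; principal=418956-44948=374008; balance=2390872-374008=2016864
2. interest=⌊2016864·188/10000⌋=37917; principal=418956-37917=381039; balance=2016864-381039=1635825
3. interest=⌊1635825·188/10000⌋=30753; principal=418956-30753=388203; balance=1635825-388203=1247622
4. interest=⌊1247622·188/10000⌋=23455; principal=418956-23455=395501; balance=1247622-395501=852121
5. interest=⌊852121·188/10000⌋=16019; principal=418956-16019=402937; balance=852121-402937=449184
6. interest=⌊449184·188/10000⌋=8444; principal=418956-8444=410512; balance=449184-410512=38672
7. interest=⌊38672·188/10000⌋=727; principal=min(418956-727,38672)=38672; balance=38672-38672=0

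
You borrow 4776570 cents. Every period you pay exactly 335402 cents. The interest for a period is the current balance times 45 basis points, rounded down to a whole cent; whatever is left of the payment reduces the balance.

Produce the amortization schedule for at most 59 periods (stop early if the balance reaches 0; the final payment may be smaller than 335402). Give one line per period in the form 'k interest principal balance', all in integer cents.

1. interest=⌊4776570·45/10000⌋=21494; principal=335402-21494=313908; balance=4776570-313908=4462662
2. interest=⌊4462662·45/10000⌋=20081; principal=335402-20081=315321; balance=4462662-315321=4147341
3. interest=⌊4147341·45/10000⌋=18663; principal=335402-18663=316739; balance=4147341-316739=3830602
4. interest=⌊3830602·45/10000⌋=17237; principal=335402-17237=318165; balance=3830602-318165=3512437
5. interest=⌊3512437·45/10000⌋=15805; principal=335402-15805=319597; balance=3512437-319597=3192840
6. interest=⌊3192840·45/10000⌋=14367; principal=335402-14367=321035; balance=3192840-321035=2871805
7. interest=⌊2871805·45/10000⌋=12923; principal=335402-12923=322479; balance=2871805-322479=2549326
8. interest=⌊2549326·45/10000⌋=11471; principal=335402-11471=323931; balance=2549326-323931=2225395
9. interest=⌊2225395·45/10000⌋=10014; principal=335402-10014=325388; balance=2225395-325388=1900007
10. interest=⌊1900007·45/10000⌋=8550; principal=335402-8550=326852; balance=1900007-326852=1573155
11. interest=⌊1573155·45/10000⌋=7079; principal=335402-7079=328323; balance=1573155-328323=1244832
12. interest=⌊1244832·45/10000⌋=5601; principal=335402-5601=329801; balance=1244832-329801=915031
13. interest=⌊915031·45/10000⌋=4117; principal=335402-4117=331285; balance=915031-331285=583746
14. interest=⌊583746·45/10000⌋=2626; principal=335402-2626=332776; balance=583746-332776=250970
15. interest=⌊250970·45/10000⌋=1129; principal=min(335402-1129,250970)=250970; balance=250970-250970=0

1 21494 313908 4462662
2 20081 315321 4147341
3 18663 316739 3830602
4 17237 318165 3512437
5 15805 319597 3192840
6 14367 321035 2871805
7 12923 322479 2549326
8 11471 323931 2225395
9 10014 325388 1900007
10 8550 326852 1573155
11 7079 328323 1244832
12 5601 329801 915031
13 4117 331285 583746
14 2626 332776 250970
15 1129 250970 0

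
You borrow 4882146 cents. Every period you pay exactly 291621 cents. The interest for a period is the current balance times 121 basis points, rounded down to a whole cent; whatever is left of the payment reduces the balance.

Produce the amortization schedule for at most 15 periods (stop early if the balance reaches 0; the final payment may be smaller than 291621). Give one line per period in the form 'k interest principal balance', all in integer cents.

1. interest=⌊4882146·121/10000⌋=59073; principal=291621-59073=232548; balance=4882146-232548=4649598
2. interest=⌊4649598·121/10000⌋=56260; principal=291621-56260=235361; balance=4649598-235361=4414237
3. interest=⌊4414237·121/10000⌋=53412; principal=291621-53412=238209; balance=4414237-238209=4176028
4. interest=⌊4176028·121/10000⌋=50529; principal=291621-50529=241092; balance=4176028-241092=3934936
5. interest=⌊3934936·121/10000⌋=47612; principal=291621-47612=244009; balance=3934936-244009=3690927
6. interest=⌊3690927·121/10000⌋=44660; principal=291621-44660=246961; balance=3690927-246961=3443966
7. interest=⌊3443966·121/10000⌋=41671; principal=291621-41671=249950; balance=3443966-249950=3194016
8. interest=⌊3194016·121/10000⌋=38647; principal=291621-38647=252974; balance=3194016-252974=2941042
9. interest=⌊2941042·121/10000⌋=35586; principal=291621-35586=256035; balance=2941042-256035=2685007
10. interest=⌊2685007·121/10000⌋=32488; principal=291621-32488=259133; balance=2685007-259133=2425874
11. interest=⌊2425874·121/10000⌋=29353; principal=291621-29353=262268; balance=2425874-262268=2163606
12. interest=⌊2163606·121/10000⌋=26179; principal=291621-26179=265442; balance=2163606-265442=1898164
13. interest=⌊1898164·121/10000⌋=22967; principal=291621-22967=268654; balance=1898164-268654=1629510
14. interest=⌊1629510·121/10000⌋=19717; principal=291621-19717=271904; balance=1629510-271904=1357606
15. interest=⌊1357606·121/10000⌋=16427; principal=291621-16427=275194; balance=1357606-275194=1082412

1 59073 232548 4649598
2 56260 235361 4414237
3 53412 238209 4176028
4 50529 241092 3934936
5 47612 244009 3690927
6 44660 246961 3443966
7 41671 249950 3194016
8 38647 252974 2941042
9 35586 256035 2685007
10 32488 259133 2425874
11 29353 262268 2163606
12 26179 265442 1898164
13 22967 268654 1629510
14 19717 271904 1357606
15 16427 275194 1082412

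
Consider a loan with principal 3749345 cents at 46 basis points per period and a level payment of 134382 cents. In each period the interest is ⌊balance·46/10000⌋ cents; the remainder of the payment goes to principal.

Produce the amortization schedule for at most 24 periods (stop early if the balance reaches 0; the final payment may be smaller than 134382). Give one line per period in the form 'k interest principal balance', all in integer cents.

1. interest=⌊3749345·46/10000⌋=17246; principal=134382-17246=117136; balance=3749345-117136=3632209
2. interest=⌊3632209·46/10000⌋=16708; principal=134382-16708=117674; balance=3632209-117674=3514535
3. interest=⌊3514535·46/10000⌋=16166; principal=134382-16166=118216; balance=3514535-118216=3396319
4. interest=⌊3396319·46/10000⌋=15623; principal=134382-15623=118759; balance=3396319-118759=3277560
5. interest=⌊3277560·46/10000⌋=15076; principal=134382-15076=119306; balance=3277560-119306=3158254
6. interest=⌊3158254·46/10000⌋=14527; principal=134382-14527=119855; balance=3158254-119855=3038399
7. interest=⌊3038399·46/10000⌋=13976; principal=134382-13976=120406; balance=3038399-120406=2917993
8. interest=⌊2917993·46/10000⌋=13422; principal=134382-13422=120960; balance=2917993-120960=2797033
9. interest=⌊2797033·46/10000⌋=12866; principal=134382-12866=121516; balance=2797033-121516=2675517
10. interest=⌊2675517·46/10000⌋=12307; principal=134382-12307=122075; balance=2675517-122075=2553442
11. interest=⌊2553442·46/10000⌋=11745; principal=134382-11745=122637; balance=2553442-122637=2430805
12. interest=⌊2430805·46/10000⌋=11181; principal=134382-11181=123201; balance=2430805-123201=2307604
13. interest=⌊2307604·46/10000⌋=10614; principal=134382-10614=123768; balance=2307604-123768=2183836
14. interest=⌊2183836·46/10000⌋=10045; principal=134382-10045=124337; balance=2183836-124337=2059499
15. interest=⌊2059499·46/10000⌋=9473; principal=134382-9473=124909; balance=2059499-124909=1934590
16. interest=⌊1934590·46/10000⌋=8899; principal=134382-8899=125483; balance=1934590-125483=1809107
17. interest=⌊1809107·46/10000⌋=8321; principal=134382-8321=126061; balance=1809107-126061=1683046
18. interest=⌊1683046·46/10000⌋=7742; principal=134382-7742=126640; balance=1683046-126640=1556406
19. interest=⌊1556406·46/10000⌋=7159; principal=134382-7159=127223; balance=1556406-127223=1429183
20. interest=⌊1429183·46/10000⌋=6574; principal=134382-6574=127808; balance=1429183-127808=1301375
21. interest=⌊1301375·46/10000⌋=5986; principal=134382-5986=128396; balance=1301375-128396=1172979
22. interest=⌊1172979·46/10000⌋=5395; principal=134382-5395=128987; balance=1172979-128987=1043992
23. interest=⌊1043992·46/10000⌋=4802; principal=134382-4802=129580; balance=1043992-129580=914412
24. interest=⌊914412·46/10000⌋=4206; principal=134382-4206=130176; balance=914412-130176=784236

1 17246 117136 3632209
2 16708 117674 3514535
3 16166 118216 3396319
4 15623 118759 3277560
5 15076 119306 3158254
6 14527 119855 3038399
7 13976 120406 2917993
8 13422 120960 2797033
9 12866 121516 2675517
10 12307 122075 2553442
11 11745 122637 2430805
12 11181 123201 2307604
13 10614 123768 2183836
14 10045 124337 2059499
15 9473 124909 1934590
16 8899 125483 1809107
17 8321 126061 1683046
18 7742 126640 1556406
19 7159 127223 1429183
20 6574 127808 1301375
21 5986 128396 1172979
22 5395 128987 1043992
23 4802 129580 914412
24 4206 130176 784236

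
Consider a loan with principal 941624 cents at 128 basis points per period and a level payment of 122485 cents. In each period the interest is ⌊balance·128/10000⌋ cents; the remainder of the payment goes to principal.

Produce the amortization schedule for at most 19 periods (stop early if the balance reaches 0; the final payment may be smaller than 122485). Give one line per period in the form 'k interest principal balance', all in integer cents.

1 12052 110433 831191
2 10639 111846 719345
3 9207 113278 606067
4 7757 114728 491339
5 6289 116196 375143
6 4801 117684 257459
7 3295 119190 138269
8 1769 120716 17553
9 224 17553 0

1. interest=⌊941624·128/10000⌋=12052; principal=122485-12052=110433; balance=941624-110433=831191
2. interest=⌊831191·128/10000⌋=10639; principal=122485-10639=111846; balance=831191-111846=719345
3. interest=⌊719345·128/10000⌋=9207; principal=122485-9207=113278; balance=719345-113278=606067
4. interest=⌊606067·128/10000⌋=7757; principal=122485-7757=114728; balance=606067-114728=491339
5. interest=⌊491339·128/10000⌋=6289; principal=122485-6289=116196; balance=491339-116196=375143
6. interest=⌊375143·128/10000⌋=4801; principal=122485-4801=117684; balance=375143-117684=257459
7. interest=⌊257459·128/10000⌋=3295; principal=122485-3295=119190; balance=257459-119190=138269
8. interest=⌊138269·128/10000⌋=1769; principal=122485-1769=120716; balance=138269-120716=17553
9. interest=⌊17553·128/10000⌋=224; principal=min(122485-224,17553)=17553; balance=17553-17553=0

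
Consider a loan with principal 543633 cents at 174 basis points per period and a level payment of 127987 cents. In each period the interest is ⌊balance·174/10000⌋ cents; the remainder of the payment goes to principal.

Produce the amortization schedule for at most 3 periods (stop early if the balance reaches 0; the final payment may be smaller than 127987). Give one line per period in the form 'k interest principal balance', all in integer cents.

1. interest=⌊543633·174/10000⌋=9459; principal=127987-9459=118528; balance=543633-118528=425105
2. interest=⌊425105·174/10000⌋=7396; principal=127987-7396=120591; balance=425105-120591=304514
3. interest=⌊304514·174/10000⌋=5298; principal=127987-5298=122689; balance=304514-122689=181825

1 9459 118528 425105
2 7396 120591 304514
3 5298 122689 181825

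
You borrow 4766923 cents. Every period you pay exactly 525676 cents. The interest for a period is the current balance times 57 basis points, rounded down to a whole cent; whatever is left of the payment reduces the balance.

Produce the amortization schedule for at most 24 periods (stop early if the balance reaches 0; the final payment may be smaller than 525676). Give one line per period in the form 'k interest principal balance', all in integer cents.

1 27171 498505 4268418
2 24329 501347 3767071
3 21472 504204 3262867
4 18598 507078 2755789
5 15707 509969 2245820
6 12801 512875 1732945
7 9877 515799 1217146
8 6937 518739 698407
9 3980 521696 176711
10 1007 176711 0

1. interest=⌊4766923·57/10000⌋=27171; principal=525676-27171=498505; balance=4766923-498505=4268418
2. interest=⌊4268418·57/10000⌋=24329; principal=525676-24329=501347; balance=4268418-501347=3767071
3. interest=⌊3767071·57/10000⌋=21472; principal=525676-21472=504204; balance=3767071-504204=3262867
4. interest=⌊3262867·57/10000⌋=18598; principal=525676-18598=507078; balance=3262867-507078=2755789
5. interest=⌊2755789·57/10000⌋=15707; principal=525676-15707=509969; balance=2755789-509969=2245820
6. interest=⌊2245820·57/10000⌋=12801; principal=525676-12801=512875; balance=2245820-512875=1732945
7. interest=⌊1732945·57/10000⌋=9877; principal=525676-9877=515799; balance=1732945-515799=1217146
8. interest=⌊1217146·57/10000⌋=6937; principal=525676-6937=518739; balance=1217146-518739=698407
9. interest=⌊698407·57/10000⌋=3980; principal=525676-3980=521696; balance=698407-521696=176711
10. interest=⌊176711·57/10000⌋=1007; principal=min(525676-1007,176711)=176711; balance=176711-176711=0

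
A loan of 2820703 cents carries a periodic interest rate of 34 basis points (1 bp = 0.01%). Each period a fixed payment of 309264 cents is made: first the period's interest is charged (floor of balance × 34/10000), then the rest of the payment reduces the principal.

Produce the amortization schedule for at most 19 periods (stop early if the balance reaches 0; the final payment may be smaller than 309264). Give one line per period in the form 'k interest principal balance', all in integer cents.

1. interest=⌊2820703·34/10000⌋=9590; principal=309264-9590=299674; balance=2820703-299674=2521029
2. interest=⌊2521029·34/10000⌋=8571; principal=309264-8571=300693; balance=2521029-300693=2220336
3. interest=⌊2220336·34/10000⌋=7549; principal=309264-7549=301715; balance=2220336-301715=1918621
4. interest=⌊1918621·34/10000⌋=6523; principal=309264-6523=302741; balance=1918621-302741=1615880
5. interest=⌊1615880·34/10000⌋=5493; principal=309264-5493=303771; balance=1615880-303771=1312109
6. interest=⌊1312109·34/10000⌋=4461; principal=309264-4461=304803; balance=1312109-304803=1007306
7. interest=⌊1007306·34/10000⌋=3424; principal=309264-3424=305840; balance=1007306-305840=701466
8. interest=⌊701466·34/10000⌋=2384; principal=309264-2384=306880; balance=701466-306880=394586
9. interest=⌊394586·34/10000⌋=1341; principal=309264-1341=307923; balance=394586-307923=86663
10. interest=⌊86663·34/10000⌋=294; principal=min(309264-294,86663)=86663; balance=86663-86663=0

1 9590 299674 2521029
2 8571 300693 2220336
3 7549 301715 1918621
4 6523 302741 1615880
5 5493 303771 1312109
6 4461 304803 1007306
7 3424 305840 701466
8 2384 306880 394586
9 1341 307923 86663
10 294 86663 0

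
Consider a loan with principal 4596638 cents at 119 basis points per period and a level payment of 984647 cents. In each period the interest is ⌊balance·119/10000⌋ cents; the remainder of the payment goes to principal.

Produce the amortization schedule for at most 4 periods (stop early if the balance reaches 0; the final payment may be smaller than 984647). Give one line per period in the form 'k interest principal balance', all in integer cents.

1 54699 929948 3666690
2 43633 941014 2725676
3 32435 952212 1773464
4 21104 963543 809921

1. interest=⌊4596638·119/10000⌋=54699; principal=984647-54699=929948; balance=4596638-929948=3666690
2. interest=⌊3666690·119/10000⌋=43633; principal=984647-43633=941014; balance=3666690-941014=2725676
3. interest=⌊2725676·119/10000⌋=32435; principal=984647-32435=952212; balance=2725676-952212=1773464
4. interest=⌊1773464·119/10000⌋=21104; principal=984647-21104=963543; balance=1773464-963543=809921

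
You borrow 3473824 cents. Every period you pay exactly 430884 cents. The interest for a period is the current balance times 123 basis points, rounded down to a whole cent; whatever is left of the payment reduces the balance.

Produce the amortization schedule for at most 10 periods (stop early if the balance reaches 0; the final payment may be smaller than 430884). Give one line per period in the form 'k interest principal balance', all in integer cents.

1 42728 388156 3085668
2 37953 392931 2692737
3 33120 397764 2294973
4 28228 402656 1892317
5 23275 407609 1484708
6 18261 412623 1072085
7 13186 417698 654387
8 8048 422836 231551
9 2848 231551 0

1. interest=⌊3473824·123/10000⌋=42728; principal=430884-42728=388156; balance=3473824-388156=3085668
2. interest=⌊3085668·123/10000⌋=37953; principal=430884-37953=392931; balance=3085668-392931=2692737
3. interest=⌊2692737·123/10000⌋=33120; principal=430884-33120=397764; balance=2692737-397764=2294973
4. interest=⌊2294973·123/10000⌋=28228; principal=430884-28228=402656; balance=2294973-402656=1892317
5. interest=⌊1892317·123/10000⌋=23275; principal=430884-23275=407609; balance=1892317-407609=1484708
6. interest=⌊1484708·123/10000⌋=18261; principal=430884-18261=412623; balance=1484708-412623=1072085
7. interest=⌊1072085·123/10000⌋=13186; principal=430884-13186=417698; balance=1072085-417698=654387
8. interest=⌊654387·123/10000⌋=8048; principal=430884-8048=422836; balance=654387-422836=231551
9. interest=⌊231551·123/10000⌋=2848; principal=min(430884-2848,231551)=231551; balance=231551-231551=0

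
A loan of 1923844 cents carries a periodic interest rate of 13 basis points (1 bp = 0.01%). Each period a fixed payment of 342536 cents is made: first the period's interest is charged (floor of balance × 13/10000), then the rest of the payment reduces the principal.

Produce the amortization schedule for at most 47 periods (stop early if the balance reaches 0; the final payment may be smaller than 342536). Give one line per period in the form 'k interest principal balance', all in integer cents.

1 2500 340036 1583808
2 2058 340478 1243330
3 1616 340920 902410
4 1173 341363 561047
5 729 341807 219240
6 285 219240 0

1. interest=⌊1923844·13/10000⌋=2500; principal=342536-2500=340036; balance=1923844-340036=1583808
2. interest=⌊1583808·13/10000⌋=2058; principal=342536-2058=340478; balance=1583808-340478=1243330
3. interest=⌊1243330·13/10000⌋=1616; principal=342536-1616=340920; balance=1243330-340920=902410
4. interest=⌊902410·13/10000⌋=1173; principal=342536-1173=341363; balance=902410-341363=561047
5. interest=⌊561047·13/10000⌋=729; principal=342536-729=341807; balance=561047-341807=219240
6. interest=⌊219240·13/10000⌋=285; principal=min(342536-285,219240)=219240; balance=219240-219240=0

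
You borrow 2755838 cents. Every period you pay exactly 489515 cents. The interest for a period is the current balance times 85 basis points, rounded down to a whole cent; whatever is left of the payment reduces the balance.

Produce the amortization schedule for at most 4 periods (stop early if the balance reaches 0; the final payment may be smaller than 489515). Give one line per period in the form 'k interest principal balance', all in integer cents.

1. interest=⌊2755838·85/10000⌋=23424; principal=489515-23424=466091; balance=2755838-466091=2289747
2. interest=⌊2289747·85/10000⌋=19462; principal=489515-19462=470053; balance=2289747-470053=1819694
3. interest=⌊1819694·85/10000⌋=15467; principal=489515-15467=474048; balance=1819694-474048=1345646
4. interest=⌊1345646·85/10000⌋=11437; principal=489515-11437=478078; balance=1345646-478078=867568

1 23424 466091 2289747
2 19462 470053 1819694
3 15467 474048 1345646
4 11437 478078 867568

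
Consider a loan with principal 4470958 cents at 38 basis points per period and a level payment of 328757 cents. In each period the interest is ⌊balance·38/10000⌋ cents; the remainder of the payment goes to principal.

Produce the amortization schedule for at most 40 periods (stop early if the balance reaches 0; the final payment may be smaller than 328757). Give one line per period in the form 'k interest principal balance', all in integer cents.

1. interest=⌊4470958·38/10000⌋=16989; principal=328757-16989=311768; balance=4470958-311768=4159190
2. interest=⌊4159190·38/10000⌋=15804; principal=328757-15804=312953; balance=4159190-312953=3846237
3. interest=⌊3846237·38/10000⌋=14615; principal=328757-14615=314142; balance=3846237-314142=3532095
4. interest=⌊3532095·38/10000⌋=13421; principal=328757-13421=315336; balance=3532095-315336=3216759
5. interest=⌊3216759·38/10000⌋=12223; principal=328757-12223=316534; balance=3216759-316534=2900225
6. interest=⌊2900225·38/10000⌋=11020; principal=328757-11020=317737; balance=2900225-317737=2582488
7. interest=⌊2582488·38/10000⌋=9813; principal=328757-9813=318944; balance=2582488-318944=2263544
8. interest=⌊2263544·38/10000⌋=8601; principal=328757-8601=320156; balance=2263544-320156=1943388
9. interest=⌊1943388·38/10000⌋=7384; principal=328757-7384=321373; balance=1943388-321373=1622015
10. interest=⌊1622015·38/10000⌋=6163; principal=328757-6163=322594; balance=1622015-322594=1299421
11. interest=⌊1299421·38/10000⌋=4937; principal=328757-4937=323820; balance=1299421-323820=975601
12. interest=⌊975601·38/10000⌋=3707; principal=328757-3707=325050; balance=975601-325050=650551
13. interest=⌊650551·38/10000⌋=2472; principal=328757-2472=326285; balance=650551-326285=324266
14. interest=⌊324266·38/10000⌋=1232; principal=min(328757-1232,324266)=324266; balance=324266-324266=0

1 16989 311768 4159190
2 15804 312953 3846237
3 14615 314142 3532095
4 13421 315336 3216759
5 12223 316534 2900225
6 11020 317737 2582488
7 9813 318944 2263544
8 8601 320156 1943388
9 7384 321373 1622015
10 6163 322594 1299421
11 4937 323820 975601
12 3707 325050 650551
13 2472 326285 324266
14 1232 324266 0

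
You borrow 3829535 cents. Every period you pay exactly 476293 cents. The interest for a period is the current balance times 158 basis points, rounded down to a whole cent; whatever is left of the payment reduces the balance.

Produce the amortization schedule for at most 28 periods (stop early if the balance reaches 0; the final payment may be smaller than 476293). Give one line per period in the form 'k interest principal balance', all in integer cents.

1 60506 415787 3413748
2 53937 422356 2991392
3 47263 429030 2562362
4 40485 435808 2126554
5 33599 442694 1683860
6 26604 449689 1234171
7 19499 456794 777377
8 12282 464011 313366
9 4951 313366 0

1. interest=⌊3829535·158/10000⌋=60506; principal=476293-60506=415787; balance=3829535-415787=3413748
2. interest=⌊3413748·158/10000⌋=53937; principal=476293-53937=422356; balance=3413748-422356=2991392
3. interest=⌊2991392·158/10000⌋=47263; principal=476293-47263=429030; balance=2991392-429030=2562362
4. interest=⌊2562362·158/10000⌋=40485; principal=476293-40485=435808; balance=2562362-435808=2126554
5. interest=⌊2126554·158/10000⌋=33599; principal=476293-33599=442694; balance=2126554-442694=1683860
6. interest=⌊1683860·158/10000⌋=26604; principal=476293-26604=449689; balance=1683860-449689=1234171
7. interest=⌊1234171·158/10000⌋=19499; principal=476293-19499=456794; balance=1234171-456794=777377
8. interest=⌊777377·158/10000⌋=12282; principal=476293-12282=464011; balance=777377-464011=313366
9. interest=⌊313366·158/10000⌋=4951; principal=min(476293-4951,313366)=313366; balance=313366-313366=0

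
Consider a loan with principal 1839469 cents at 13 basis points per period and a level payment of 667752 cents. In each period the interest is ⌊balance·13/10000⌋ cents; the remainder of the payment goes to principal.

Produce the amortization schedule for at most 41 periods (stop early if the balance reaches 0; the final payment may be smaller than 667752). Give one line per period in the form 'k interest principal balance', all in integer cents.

1. interest=⌊1839469·13/10000⌋=2391; principal=667752-2391=665361; balance=1839469-665361=1174108
2. interest=⌊1174108·13/10000⌋=1526; principal=667752-1526=666226; balance=1174108-666226=507882
3. interest=⌊507882·13/10000⌋=660; principal=min(667752-660,507882)=507882; balance=507882-507882=0

1 2391 665361 1174108
2 1526 666226 507882
3 660 507882 0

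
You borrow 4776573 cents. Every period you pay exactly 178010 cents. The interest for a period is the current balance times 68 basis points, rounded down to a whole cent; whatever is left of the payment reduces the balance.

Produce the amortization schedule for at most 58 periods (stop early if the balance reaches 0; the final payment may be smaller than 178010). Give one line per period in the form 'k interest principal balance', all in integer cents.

1. interest=⌊4776573·68/10000⌋=32480; principal=178010-32480=145530; balance=4776573-145530=4631043
2. interest=⌊4631043·68/10000⌋=31491; principal=178010-31491=146519; balance=4631043-146519=4484524
3. interest=⌊4484524·68/10000⌋=30494; principal=178010-30494=147516; balance=4484524-147516=4337008
4. interest=⌊4337008·68/10000⌋=29491; principal=178010-29491=148519; balance=4337008-148519=4188489
5. interest=⌊4188489·68/10000⌋=28481; principal=178010-28481=149529; balance=4188489-149529=4038960
6. interest=⌊4038960·68/10000⌋=27464; principal=178010-27464=150546; balance=4038960-150546=3888414
7. interest=⌊3888414·68/10000⌋=26441; principal=178010-26441=151569; balance=3888414-151569=3736845
8. interest=⌊3736845·68/10000⌋=25410; principal=178010-25410=152600; balance=3736845-152600=3584245
9. interest=⌊3584245·68/10000⌋=24372; principal=178010-24372=153638; balance=3584245-153638=3430607
10. interest=⌊3430607·68/10000⌋=23328; principal=178010-23328=154682; balance=3430607-154682=3275925
11. interest=⌊3275925·68/10000⌋=22276; principal=178010-22276=155734; balance=3275925-155734=3120191
12. interest=⌊3120191·68/10000⌋=21217; principal=178010-21217=156793; balance=3120191-156793=2963398
13. interest=⌊2963398·68/10000⌋=20151; principal=178010-20151=157859; balance=2963398-157859=2805539
14. interest=⌊2805539·68/10000⌋=19077; principal=178010-19077=158933; balance=2805539-158933=2646606
15. interest=⌊2646606·68/10000⌋=17996; principal=178010-17996=160014; balance=2646606-160014=2486592
16. interest=⌊2486592·68/10000⌋=16908; principal=178010-16908=161102; balance=2486592-161102=2325490
17. interest=⌊2325490·68/10000⌋=15813; principal=178010-15813=162197; balance=2325490-162197=2163293
18. interest=⌊2163293·68/10000⌋=14710; principal=178010-14710=163300; balance=2163293-163300=1999993
19. interest=⌊1999993·68/10000⌋=13599; principal=178010-13599=164411; balance=1999993-164411=1835582
20. interest=⌊1835582·68/10000⌋=12481; principal=178010-12481=165529; balance=1835582-165529=1670053
21. interest=⌊1670053·68/10000⌋=11356; principal=178010-11356=166654; balance=1670053-166654=1503399
22. interest=⌊1503399·68/10000⌋=10223; principal=178010-10223=167787; balance=1503399-167787=1335612
23. interest=⌊1335612·68/10000⌋=9082; principal=178010-9082=168928; balance=1335612-168928=1166684
24. interest=⌊1166684·68/10000⌋=7933; principal=178010-7933=170077; balance=1166684-170077=996607
25. interest=⌊996607·68/10000⌋=6776; principal=178010-6776=171234; balance=996607-171234=825373
26. interest=⌊825373·68/10000⌋=5612; principal=178010-5612=172398; balance=825373-172398=652975
27. interest=⌊652975·68/10000⌋=4440; principal=178010-4440=173570; balance=652975-173570=479405
28. interest=⌊479405·68/10000⌋=3259; principal=178010-3259=174751; balance=479405-174751=304654
29. interest=⌊304654·68/10000⌋=2071; principal=178010-2071=175939; balance=304654-175939=128715
30. interest=⌊128715·68/10000⌋=875; principal=min(178010-875,128715)=128715; balance=128715-128715=0

1 32480 145530 4631043
2 31491 146519 4484524
3 30494 147516 4337008
4 29491 148519 4188489
5 28481 149529 4038960
6 27464 150546 3888414
7 26441 151569 3736845
8 25410 152600 3584245
9 24372 153638 3430607
10 23328 154682 3275925
11 22276 155734 3120191
12 21217 156793 2963398
13 20151 157859 2805539
14 19077 158933 2646606
15 17996 160014 2486592
16 16908 161102 2325490
17 15813 162197 2163293
18 14710 163300 1999993
19 13599 164411 1835582
20 12481 165529 1670053
21 11356 166654 1503399
22 10223 167787 1335612
23 9082 168928 1166684
24 7933 170077 996607
25 6776 171234 825373
26 5612 172398 652975
27 4440 173570 479405
28 3259 174751 304654
29 2071 175939 128715
30 875 128715 0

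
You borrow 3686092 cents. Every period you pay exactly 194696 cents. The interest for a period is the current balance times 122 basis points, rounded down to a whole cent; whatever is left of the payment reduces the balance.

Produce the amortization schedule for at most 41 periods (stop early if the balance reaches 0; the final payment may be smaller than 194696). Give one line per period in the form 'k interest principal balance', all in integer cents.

1 44970 149726 3536366
2 43143 151553 3384813
3 41294 153402 3231411
4 39423 155273 3076138
5 37528 157168 2918970
6 35611 159085 2759885
7 33670 161026 2598859
8 31706 162990 2435869
9 29717 164979 2270890
10 27704 166992 2103898
11 25667 169029 1934869
12 23605 171091 1763778
13 21518 173178 1590600
14 19405 175291 1415309
15 17266 177430 1237879
16 15102 179594 1058285
17 12911 181785 876500
18 10693 184003 692497
19 8448 186248 506249
20 6176 188520 317729
21 3876 190820 126909
22 1548 126909 0

1. interest=⌊3686092·122/10000⌋=44970; principal=194696-44970=149726; balance=3686092-149726=3536366
2. interest=⌊3536366·122/10000⌋=43143; principal=194696-43143=151553; balance=3536366-151553=3384813
3. interest=⌊3384813·122/10000⌋=41294; principal=194696-41294=153402; balance=3384813-153402=3231411
4. interest=⌊3231411·122/10000⌋=39423; principal=194696-39423=155273; balance=3231411-155273=3076138
5. interest=⌊3076138·122/10000⌋=37528; principal=194696-37528=157168; balance=3076138-157168=2918970
6. interest=⌊2918970·122/10000⌋=35611; principal=194696-35611=159085; balance=2918970-159085=2759885
7. interest=⌊2759885·122/10000⌋=33670; principal=194696-33670=161026; balance=2759885-161026=2598859
8. interest=⌊2598859·122/10000⌋=31706; principal=194696-31706=162990; balance=2598859-162990=2435869
9. interest=⌊2435869·122/10000⌋=29717; principal=194696-29717=164979; balance=2435869-164979=2270890
10. interest=⌊2270890·122/10000⌋=27704; principal=194696-27704=166992; balance=2270890-166992=2103898
11. interest=⌊2103898·122/10000⌋=25667; principal=194696-25667=169029; balance=2103898-169029=1934869
12. interest=⌊1934869·122/10000⌋=23605; principal=194696-23605=171091; balance=1934869-171091=1763778
13. interest=⌊1763778·122/10000⌋=21518; principal=194696-21518=173178; balance=1763778-173178=1590600
14. interest=⌊1590600·122/10000⌋=19405; principal=194696-19405=175291; balance=1590600-175291=1415309
15. interest=⌊1415309·122/10000⌋=17266; principal=194696-17266=177430; balance=1415309-177430=1237879
16. interest=⌊1237879·122/10000⌋=15102; principal=194696-15102=179594; balance=1237879-179594=1058285
17. interest=⌊1058285·122/10000⌋=12911; principal=194696-12911=181785; balance=1058285-181785=876500
18. interest=⌊876500·122/10000⌋=10693; principal=194696-10693=184003; balance=876500-184003=692497
19. interest=⌊692497·122/10000⌋=8448; principal=194696-8448=186248; balance=692497-186248=506249
20. interest=⌊506249·122/10000⌋=6176; principal=194696-6176=188520; balance=506249-188520=317729
21. interest=⌊317729·122/10000⌋=3876; principal=194696-3876=190820; balance=317729-190820=126909
22. interest=⌊126909·122/10000⌋=1548; principal=min(194696-1548,126909)=126909; balance=126909-126909=0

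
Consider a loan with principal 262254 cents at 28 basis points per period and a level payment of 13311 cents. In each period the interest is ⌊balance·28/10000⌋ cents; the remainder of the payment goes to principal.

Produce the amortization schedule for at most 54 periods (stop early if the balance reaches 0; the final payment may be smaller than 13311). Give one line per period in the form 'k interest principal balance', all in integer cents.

1 734 12577 249677
2 699 12612 237065
3 663 12648 224417
4 628 12683 211734
5 592 12719 199015
6 557 12754 186261
7 521 12790 173471
8 485 12826 160645
9 449 12862 147783
10 413 12898 134885
11 377 12934 121951
12 341 12970 108981
13 305 13006 95975
14 268 13043 82932
15 232 13079 69853
16 195 13116 56737
17 158 13153 43584
18 122 13189 30395
19 85 13226 17169
20 48 13263 3906
21 10 3906 0

1. interest=⌊262254·28/10000⌋=734; principal=13311-734=12577; balance=262254-12577=249677
2. interest=⌊249677·28/10000⌋=699; principal=13311-699=12612; balance=249677-12612=237065
3. interest=⌊237065·28/10000⌋=663; principal=13311-663=12648; balance=237065-12648=224417
4. interest=⌊224417·28/10000⌋=628; principal=13311-628=12683; balance=224417-12683=211734
5. interest=⌊211734·28/10000⌋=592; principal=13311-592=12719; balance=211734-12719=199015
6. interest=⌊199015·28/10000⌋=557; principal=13311-557=12754; balance=199015-12754=186261
7. interest=⌊186261·28/10000⌋=521; principal=13311-521=12790; balance=186261-12790=173471
8. interest=⌊173471·28/10000⌋=485; principal=13311-485=12826; balance=173471-12826=160645
9. interest=⌊160645·28/10000⌋=449; principal=13311-449=12862; balance=160645-12862=147783
10. interest=⌊147783·28/10000⌋=413; principal=13311-413=12898; balance=147783-12898=134885
11. interest=⌊134885·28/10000⌋=377; principal=13311-377=12934; balance=134885-12934=121951
12. interest=⌊121951·28/10000⌋=341; principal=13311-341=12970; balance=121951-12970=108981
13. interest=⌊108981·28/10000⌋=305; principal=13311-305=13006; balance=108981-13006=95975
14. interest=⌊95975·28/10000⌋=268; principal=13311-268=13043; balance=95975-13043=82932
15. interest=⌊82932·28/10000⌋=232; principal=13311-232=13079; balance=82932-13079=69853
16. interest=⌊69853·28/10000⌋=195; principal=13311-195=13116; balance=69853-13116=56737
17. interest=⌊56737·28/10000⌋=158; principal=13311-158=13153; balance=56737-13153=43584
18. interest=⌊43584·28/10000⌋=122; principal=13311-122=13189; balance=43584-13189=30395
19. interest=⌊30395·28/10000⌋=85; principal=13311-85=13226; balance=30395-13226=17169
20. interest=⌊17169·28/10000⌋=48; principal=13311-48=13263; balance=17169-13263=3906
21. interest=⌊3906·28/10000⌋=10; principal=min(13311-10,3906)=3906; balance=3906-3906=0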